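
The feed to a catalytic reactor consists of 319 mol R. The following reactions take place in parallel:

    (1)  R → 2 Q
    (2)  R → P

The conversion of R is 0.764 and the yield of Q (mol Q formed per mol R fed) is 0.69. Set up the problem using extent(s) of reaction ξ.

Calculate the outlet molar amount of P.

134 mol

Yield of Q: 2ξ₁ / 319 = 0.69 → ξ₁ = 110.1 mol.
Conversion of R: 1ξ₁ + 1ξ₂ = 0.764 × 319 = 243.7 → ξ₂ = 133.7 mol.
Outlet amounts (n = n₀ + Σ ν·ξ):
  R: 319 − 1(110.1) − 1(133.7) = 75.28
  Q: 0 + 2(110.1) = 220.1
  P: 0 + 1(133.7) = 133.7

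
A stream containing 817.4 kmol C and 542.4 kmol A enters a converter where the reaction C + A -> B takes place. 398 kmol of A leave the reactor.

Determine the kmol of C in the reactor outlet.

673 kmol

For A: n = n₀ − 1ξ → 398 = 542.4 − 1ξ, giving ξ = 144.4 kmol.
Outlet amounts (n = n₀ + ν ξ):
  C: 817.4 − 1(144.4) = 673
  A: 542.4 − 1(144.4) = 398
  B: 0 + 1(144.4) = 144.4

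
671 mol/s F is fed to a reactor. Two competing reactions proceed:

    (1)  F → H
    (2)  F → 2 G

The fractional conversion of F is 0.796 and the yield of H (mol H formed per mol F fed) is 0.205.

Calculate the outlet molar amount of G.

793 mol/s

Yield of H: 1ξ₁ / 671 = 0.205 → ξ₁ = 137.6 mol/s.
Conversion of F: 1ξ₁ + 1ξ₂ = 0.796 × 671 = 534.1 → ξ₂ = 396.6 mol/s.
Outlet amounts (n = n₀ + Σ ν·ξ):
  F: 671 − 1(137.6) − 1(396.6) = 136.9
  H: 0 + 1(137.6) = 137.6
  G: 0 + 2(396.6) = 793.1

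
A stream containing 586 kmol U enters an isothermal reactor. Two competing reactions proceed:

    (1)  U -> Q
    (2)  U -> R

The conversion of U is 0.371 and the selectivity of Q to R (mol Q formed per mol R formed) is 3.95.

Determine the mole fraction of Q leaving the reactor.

Conversion of U: U consumed = 0.371 × 586 = 217.4 kmol = 1ξ₁ + 1ξ₂.
Selectivity: 1ξ₁ / (1ξ₂) = 3.95 → ξ₁ = 3.95 ξ₂.
Substitute: (1·3.95 + 1) ξ₂ = 217.4 → ξ₂ = 43.92 kmol, ξ₁ = 173.5 kmol.
Outlet amounts (n = n₀ + Σ ν·ξ):
  U: 586 − 1(173.5) − 1(43.92) = 368.6
  Q: 0 + 1(173.5) = 173.5
  R: 0 + 1(43.92) = 43.92
Total out = 586 kmol; y_Q = 173.5 / 586 = 0.2961.

0.296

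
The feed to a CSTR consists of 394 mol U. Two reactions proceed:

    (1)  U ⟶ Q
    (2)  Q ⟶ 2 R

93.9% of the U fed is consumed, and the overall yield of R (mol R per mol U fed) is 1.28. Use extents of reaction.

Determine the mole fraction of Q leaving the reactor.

0.182

Conversion of U: U consumed = 1ξ₁ = 0.939 × 394 → ξ₁ = 370 mol.
Yield of R: 2ξ₂ / 394 = 1.28 → ξ₂ = 252.2 mol.
Outlet amounts (n = n₀ + Σ ν·ξ):
  U: 394 − 1(370) = 24.03
  Q: 0 + 1(370) − 1(252.2) = 117.8
  R: 0 + 2(252.2) = 504.3
Total out = 646.2 mol; y_Q = 117.8 / 646.2 = 0.1823.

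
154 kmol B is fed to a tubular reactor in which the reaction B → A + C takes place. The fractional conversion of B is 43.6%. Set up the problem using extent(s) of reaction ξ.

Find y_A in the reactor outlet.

0.304

B reacted = 0.436 × 154 = 67.14 kmol; ν_B = −1, so ξ = 67.14/1 = 67.14 kmol.
Outlet amounts (n = n₀ + ν ξ):
  B: 154 − 1(67.14) = 86.86
  A: 0 + 1(67.14) = 67.14
  C: 0 + 1(67.14) = 67.14
Total out = 221.1 kmol; y_A = 67.14 / 221.1 = 0.3036.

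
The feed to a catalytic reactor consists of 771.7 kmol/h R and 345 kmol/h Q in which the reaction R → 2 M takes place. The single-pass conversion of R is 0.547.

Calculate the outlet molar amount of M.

844 kmol/h

R reacted = 0.547 × 771.7 = 422.1 kmol/h; ν_R = −1, so ξ = 422.1/1 = 422.1 kmol/h.
Outlet amounts (n = n₀ + ν ξ):
  R: 771.7 − 1(422.1) = 349.6
  M: 0 + 2(422.1) = 844.2
  Q: 345 (inert)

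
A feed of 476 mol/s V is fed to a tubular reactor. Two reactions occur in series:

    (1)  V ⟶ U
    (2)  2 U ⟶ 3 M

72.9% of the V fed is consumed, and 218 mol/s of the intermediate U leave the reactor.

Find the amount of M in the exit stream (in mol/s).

194 mol/s

Conversion of V: V consumed = 1ξ₁ = 0.729 × 476 → ξ₁ = 347 mol/s.
U balance: n_U = 0 + 1ξ₁ − 2ξ₂ = 218 → ξ₂ = (1·347 − 218)/2 = 64.5 mol/s.
Outlet amounts (n = n₀ + Σ ν·ξ):
  V: 476 − 1(347) = 129
  U: 0 + 1(347) − 2(64.5) = 218
  M: 0 + 3(64.5) = 193.5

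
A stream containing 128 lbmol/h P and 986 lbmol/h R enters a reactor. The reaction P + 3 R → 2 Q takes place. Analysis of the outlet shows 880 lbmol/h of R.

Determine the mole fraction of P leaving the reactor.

0.0888

For R: n = n₀ − 3ξ → 880 = 986 − 3ξ, giving ξ = 35.33 lbmol/h.
Outlet amounts (n = n₀ + ν ξ):
  P: 128 − 1(35.33) = 92.67
  R: 986 − 3(35.33) = 880
  Q: 0 + 2(35.33) = 70.67
Total out = 1043 lbmol/h; y_P = 92.67 / 1043 = 0.08882.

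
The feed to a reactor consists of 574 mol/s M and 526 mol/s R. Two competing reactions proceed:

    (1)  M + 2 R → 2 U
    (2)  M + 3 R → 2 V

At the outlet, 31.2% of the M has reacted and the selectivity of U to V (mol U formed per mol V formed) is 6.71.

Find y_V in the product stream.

0.0518

Conversion of M: M consumed = 0.312 × 574 = 179.1 mol/s = 1ξ₁ + 1ξ₂.
Selectivity: 2ξ₁ / (2ξ₂) = 6.71 → ξ₁ = 6.71 ξ₂.
Substitute: (1·6.71 + 1) ξ₂ = 179.1 → ξ₂ = 23.23 mol/s, ξ₁ = 155.9 mol/s.
Outlet amounts (n = n₀ + Σ ν·ξ):
  M: 574 − 1(155.9) − 1(23.23) = 394.9
  R: 526 − 2(155.9) − 3(23.23) = 144.6
  U: 0 + 2(155.9) = 311.7
  V: 0 + 2(23.23) = 46.46
Total out = 897.7 mol/s; y_V = 46.46 / 897.7 = 0.05175.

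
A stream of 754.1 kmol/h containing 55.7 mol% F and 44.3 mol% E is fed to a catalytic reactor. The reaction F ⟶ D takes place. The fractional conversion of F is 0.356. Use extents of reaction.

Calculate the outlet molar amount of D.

150 kmol/h

F reacted = 0.356 × 420 = 149.5 kmol/h; ν_F = −1, so ξ = 149.5/1 = 149.5 kmol/h.
Outlet amounts (n = n₀ + ν ξ):
  F: 420 − 1(149.5) = 270.5
  D: 0 + 1(149.5) = 149.5
  E: 334.1 (inert)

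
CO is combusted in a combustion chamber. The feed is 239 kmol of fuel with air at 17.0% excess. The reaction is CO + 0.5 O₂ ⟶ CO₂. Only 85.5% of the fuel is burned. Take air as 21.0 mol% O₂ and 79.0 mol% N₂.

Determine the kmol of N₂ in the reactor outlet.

Stoichiometric O₂ = 0.5 × 239 = 119.5 kmol; O₂ fed = 119.5 × 1.170 = 139.8 kmol.
N₂ fed = 139.8 × 79/21 = 526 kmol.
Fuel reacted = 0.855 × 239 → ξ = 204.3 kmol.
Outlet (n = n₀ + ν ξ):
  CO: 239 − 1(204.3) = 34.66
  O₂: 139.8 − 0.5(204.3) = 37.64
  N₂: 526 (inert)
  CO₂: 0 + 1(204.3) = 204.3

526 kmol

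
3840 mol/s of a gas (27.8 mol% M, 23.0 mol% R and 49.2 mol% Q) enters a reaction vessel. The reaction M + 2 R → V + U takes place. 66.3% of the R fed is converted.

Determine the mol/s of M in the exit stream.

775 mol/s

R reacted = 0.663 × 883.2 = 585.6 mol/s; ν_R = −2, so ξ = 585.6/2 = 292.8 mol/s.
Outlet amounts (n = n₀ + ν ξ):
  M: 1068 − 1(292.8) = 774.7
  R: 883.2 − 2(292.8) = 297.6
  V: 0 + 1(292.8) = 292.8
  U: 0 + 1(292.8) = 292.8
  Q: 1889 (inert)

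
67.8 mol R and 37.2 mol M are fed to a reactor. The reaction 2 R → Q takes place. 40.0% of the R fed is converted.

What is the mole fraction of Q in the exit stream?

0.148

R reacted = 0.4 × 67.8 = 27.12 mol; ν_R = −2, so ξ = 27.12/2 = 13.56 mol.
Outlet amounts (n = n₀ + ν ξ):
  R: 67.8 − 2(13.56) = 40.68
  Q: 0 + 1(13.56) = 13.56
  M: 37.2 (inert)
Total out = 91.44 mol; y_Q = 13.56 / 91.44 = 0.1483.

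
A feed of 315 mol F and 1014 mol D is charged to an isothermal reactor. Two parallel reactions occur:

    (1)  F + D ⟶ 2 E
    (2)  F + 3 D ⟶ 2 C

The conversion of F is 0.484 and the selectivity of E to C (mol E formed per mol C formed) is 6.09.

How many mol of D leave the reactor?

Conversion of F: F consumed = 0.484 × 315 = 152.5 mol = 1ξ₁ + 1ξ₂.
Selectivity: 2ξ₁ / (2ξ₂) = 6.09 → ξ₁ = 6.09 ξ₂.
Substitute: (1·6.09 + 1) ξ₂ = 152.5 → ξ₂ = 21.5 mol, ξ₁ = 131 mol.
Outlet amounts (n = n₀ + Σ ν·ξ):
  F: 315 − 1(131) − 1(21.5) = 162.5
  D: 1014 − 1(131) − 3(21.5) = 818.5
  E: 0 + 2(131) = 261.9
  C: 0 + 2(21.5) = 43.01

819 mol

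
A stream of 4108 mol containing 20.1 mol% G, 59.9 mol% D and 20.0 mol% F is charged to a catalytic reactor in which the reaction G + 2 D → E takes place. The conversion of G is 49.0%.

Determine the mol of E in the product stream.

G reacted = 0.49 × 825.7 = 404.6 mol; ν_G = −1, so ξ = 404.6/1 = 404.6 mol.
Outlet amounts (n = n₀ + ν ξ):
  G: 825.7 − 1(404.6) = 421.1
  D: 2461 − 2(404.6) = 1651
  E: 0 + 1(404.6) = 404.6
  F: 821.6 (inert)

405 mol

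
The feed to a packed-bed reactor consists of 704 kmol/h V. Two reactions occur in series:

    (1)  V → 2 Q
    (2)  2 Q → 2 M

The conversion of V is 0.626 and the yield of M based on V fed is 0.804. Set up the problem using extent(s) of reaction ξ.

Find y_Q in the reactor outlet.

Conversion of V: V consumed = 1ξ₁ = 0.626 × 704 → ξ₁ = 440.7 kmol/h.
Yield of M: 2ξ₂ / 704 = 0.804 → ξ₂ = 283 kmol/h.
Outlet amounts (n = n₀ + Σ ν·ξ):
  V: 704 − 1(440.7) = 263.3
  Q: 0 + 2(440.7) − 2(283) = 315.4
  M: 0 + 2(283) = 566
Total out = 1145 kmol/h; y_Q = 315.4 / 1145 = 0.2755.

0.276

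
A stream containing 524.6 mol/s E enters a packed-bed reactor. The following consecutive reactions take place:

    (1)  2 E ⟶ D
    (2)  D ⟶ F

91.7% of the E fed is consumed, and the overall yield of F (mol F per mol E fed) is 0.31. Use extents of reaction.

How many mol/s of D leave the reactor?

Conversion of E: E consumed = 2ξ₁ = 0.917 × 524.6 → ξ₁ = 240.5 mol/s.
Yield of F: 1ξ₂ / 524.6 = 0.31 → ξ₂ = 162.6 mol/s.
Outlet amounts (n = n₀ + Σ ν·ξ):
  E: 524.6 − 2(240.5) = 43.54
  D: 0 + 1(240.5) − 1(162.6) = 77.9
  F: 0 + 1(162.6) = 162.6

77.9 mol/s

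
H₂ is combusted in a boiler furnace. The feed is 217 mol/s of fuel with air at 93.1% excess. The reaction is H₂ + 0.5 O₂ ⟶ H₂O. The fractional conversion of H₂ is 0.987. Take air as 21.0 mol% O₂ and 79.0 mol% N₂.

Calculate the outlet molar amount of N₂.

Stoichiometric O₂ = 0.5 × 217 = 108.5 mol/s; O₂ fed = 108.5 × 1.931 = 209.5 mol/s.
N₂ fed = 209.5 × 79/21 = 788.2 mol/s.
Fuel reacted = 0.987 × 217 → ξ = 214.2 mol/s.
Outlet (n = n₀ + ν ξ):
  H₂: 217 − 1(214.2) = 2.821
  O₂: 209.5 − 0.5(214.2) = 102.4
  N₂: 788.2 (inert)
  H₂O: 0 + 1(214.2) = 214.2

788 mol/s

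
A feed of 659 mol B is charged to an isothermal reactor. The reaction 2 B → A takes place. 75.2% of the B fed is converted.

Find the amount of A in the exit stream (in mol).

248 mol

B reacted = 0.752 × 659 = 495.6 mol; ν_B = −2, so ξ = 495.6/2 = 247.8 mol.
Outlet amounts (n = n₀ + ν ξ):
  B: 659 − 2(247.8) = 163.4
  A: 0 + 1(247.8) = 247.8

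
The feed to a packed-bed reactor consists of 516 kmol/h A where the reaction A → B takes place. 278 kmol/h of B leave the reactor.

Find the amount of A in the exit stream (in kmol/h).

238 kmol/h

For B: n = n₀ + 1ξ → 278 = 0 + 1ξ, giving ξ = 278 kmol/h.
Outlet amounts (n = n₀ + ν ξ):
  A: 516 − 1(278) = 238
  B: 0 + 1(278) = 278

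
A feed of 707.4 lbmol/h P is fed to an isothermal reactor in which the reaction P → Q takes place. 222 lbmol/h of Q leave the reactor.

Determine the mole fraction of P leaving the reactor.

0.686

For Q: n = n₀ + 1ξ → 222 = 0 + 1ξ, giving ξ = 222 lbmol/h.
Outlet amounts (n = n₀ + ν ξ):
  P: 707.4 − 1(222) = 485.4
  Q: 0 + 1(222) = 222
Total out = 707.4 lbmol/h; y_P = 485.4 / 707.4 = 0.6862.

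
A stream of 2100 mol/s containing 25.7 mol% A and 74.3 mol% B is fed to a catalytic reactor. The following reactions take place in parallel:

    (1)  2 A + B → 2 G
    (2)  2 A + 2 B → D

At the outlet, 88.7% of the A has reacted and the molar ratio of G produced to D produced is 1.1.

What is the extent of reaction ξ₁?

ξ₁ = 84.9 mol/s

Conversion of A: A consumed = 0.887 × 539.7 = 478.7 mol/s = 2ξ₁ + 2ξ₂.
Selectivity: 2ξ₁ / (1ξ₂) = 1.1 → ξ₁ = 0.55 ξ₂.
Substitute: (2·0.55 + 2) ξ₂ = 478.7 → ξ₂ = 154.4 mol/s, ξ₁ = 84.93 mol/s.
Outlet amounts (n = n₀ + Σ ν·ξ):
  A: 539.7 − 2(84.93) − 2(154.4) = 60.99
  B: 1560 − 1(84.93) − 2(154.4) = 1167
  G: 0 + 2(84.93) = 169.9
  D: 0 + 1(154.4) = 154.4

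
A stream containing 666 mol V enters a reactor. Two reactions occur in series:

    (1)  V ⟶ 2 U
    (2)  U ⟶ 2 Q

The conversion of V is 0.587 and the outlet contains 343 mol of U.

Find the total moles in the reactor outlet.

Conversion of V: V consumed = 1ξ₁ = 0.587 × 666 → ξ₁ = 390.9 mol.
U balance: n_U = 0 + 2ξ₁ − 1ξ₂ = 343 → ξ₂ = (2·390.9 − 343)/1 = 438.9 mol.
Outlet amounts (n = n₀ + Σ ν·ξ):
  V: 666 − 1(390.9) = 275.1
  U: 0 + 2(390.9) − 1(438.9) = 343
  Q: 0 + 2(438.9) = 877.8
Total out = 275.1 + 343 + 877.8 = 1496 mol.

1500 mol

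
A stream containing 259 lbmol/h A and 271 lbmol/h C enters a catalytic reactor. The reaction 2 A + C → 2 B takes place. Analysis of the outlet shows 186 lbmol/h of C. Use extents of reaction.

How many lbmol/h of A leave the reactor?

89 lbmol/h

For C: n = n₀ − 1ξ → 186 = 271 − 1ξ, giving ξ = 85 lbmol/h.
Outlet amounts (n = n₀ + ν ξ):
  A: 259 − 2(85) = 89
  C: 271 − 1(85) = 186
  B: 0 + 2(85) = 170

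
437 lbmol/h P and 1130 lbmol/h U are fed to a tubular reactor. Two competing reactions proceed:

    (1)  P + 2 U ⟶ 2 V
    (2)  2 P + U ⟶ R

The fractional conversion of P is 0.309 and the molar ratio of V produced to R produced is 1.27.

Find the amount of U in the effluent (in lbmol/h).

1010 lbmol/h

Conversion of P: P consumed = 0.309 × 437 = 135 lbmol/h = 1ξ₁ + 2ξ₂.
Selectivity: 2ξ₁ / (1ξ₂) = 1.27 → ξ₁ = 0.635 ξ₂.
Substitute: (1·0.635 + 2) ξ₂ = 135 → ξ₂ = 51.25 lbmol/h, ξ₁ = 32.54 lbmol/h.
Outlet amounts (n = n₀ + Σ ν·ξ):
  P: 437 − 1(32.54) − 2(51.25) = 302
  U: 1130 − 2(32.54) − 1(51.25) = 1014
  V: 0 + 2(32.54) = 65.08
  R: 0 + 1(51.25) = 51.25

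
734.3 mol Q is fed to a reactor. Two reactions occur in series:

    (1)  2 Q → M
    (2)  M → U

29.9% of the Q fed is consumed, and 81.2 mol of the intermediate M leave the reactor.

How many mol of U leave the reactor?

Conversion of Q: Q consumed = 2ξ₁ = 0.299 × 734.3 → ξ₁ = 109.8 mol.
M balance: n_M = 0 + 1ξ₁ − 1ξ₂ = 81.2 → ξ₂ = (1·109.8 − 81.2)/1 = 28.58 mol.
Outlet amounts (n = n₀ + Σ ν·ξ):
  Q: 734.3 − 2(109.8) = 514.7
  M: 0 + 1(109.8) − 1(28.58) = 81.2
  U: 0 + 1(28.58) = 28.58

28.6 mol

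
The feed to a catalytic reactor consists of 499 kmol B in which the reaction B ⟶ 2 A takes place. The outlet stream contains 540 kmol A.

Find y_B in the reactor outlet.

For A: n = n₀ + 2ξ → 540 = 0 + 2ξ, giving ξ = 270 kmol.
Outlet amounts (n = n₀ + ν ξ):
  B: 499 − 1(270) = 229
  A: 0 + 2(270) = 540
Total out = 769 kmol; y_B = 229 / 769 = 0.2978.

0.298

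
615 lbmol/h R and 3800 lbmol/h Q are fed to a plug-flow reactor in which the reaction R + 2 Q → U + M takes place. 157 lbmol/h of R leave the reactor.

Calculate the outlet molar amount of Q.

2880 lbmol/h

For R: n = n₀ − 1ξ → 157 = 615 − 1ξ, giving ξ = 458 lbmol/h.
Outlet amounts (n = n₀ + ν ξ):
  R: 615 − 1(458) = 157
  Q: 3800 − 2(458) = 2884
  U: 0 + 1(458) = 458
  M: 0 + 1(458) = 458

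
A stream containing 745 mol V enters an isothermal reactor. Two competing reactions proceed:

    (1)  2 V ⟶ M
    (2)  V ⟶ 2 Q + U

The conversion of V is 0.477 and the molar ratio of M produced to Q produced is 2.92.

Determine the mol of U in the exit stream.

28 mol

Conversion of V: V consumed = 0.477 × 745 = 355.4 mol = 2ξ₁ + 1ξ₂.
Selectivity: 1ξ₁ / (2ξ₂) = 2.92 → ξ₁ = 5.84 ξ₂.
Substitute: (2·5.84 + 1) ξ₂ = 355.4 → ξ₂ = 28.03 mol, ξ₁ = 163.7 mol.
Outlet amounts (n = n₀ + Σ ν·ξ):
  V: 745 − 2(163.7) − 1(28.03) = 389.6
  M: 0 + 1(163.7) = 163.7
  Q: 0 + 2(28.03) = 56.05
  U: 0 + 1(28.03) = 28.03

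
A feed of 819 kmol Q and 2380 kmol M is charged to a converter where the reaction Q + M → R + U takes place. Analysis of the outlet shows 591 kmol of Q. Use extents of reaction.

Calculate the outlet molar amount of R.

228 kmol

For Q: n = n₀ − 1ξ → 591 = 819 − 1ξ, giving ξ = 228 kmol.
Outlet amounts (n = n₀ + ν ξ):
  Q: 819 − 1(228) = 591
  M: 2380 − 1(228) = 2152
  R: 0 + 1(228) = 228
  U: 0 + 1(228) = 228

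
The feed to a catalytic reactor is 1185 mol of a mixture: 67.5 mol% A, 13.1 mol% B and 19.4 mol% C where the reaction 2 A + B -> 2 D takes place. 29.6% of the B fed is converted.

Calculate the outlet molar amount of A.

708 mol

B reacted = 0.296 × 155.2 = 45.95 mol; ν_B = −1, so ξ = 45.95/1 = 45.95 mol.
Outlet amounts (n = n₀ + ν ξ):
  A: 799.9 − 2(45.95) = 708
  B: 155.2 − 1(45.95) = 109.3
  D: 0 + 2(45.95) = 91.9
  C: 229.9 (inert)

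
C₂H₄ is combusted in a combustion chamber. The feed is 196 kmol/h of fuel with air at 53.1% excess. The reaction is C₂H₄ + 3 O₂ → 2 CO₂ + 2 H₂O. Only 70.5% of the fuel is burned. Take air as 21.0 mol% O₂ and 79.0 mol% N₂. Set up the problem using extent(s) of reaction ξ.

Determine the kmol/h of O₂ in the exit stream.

Stoichiometric O₂ = 3 × 196 = 588 kmol/h; O₂ fed = 588 × 1.531 = 900.2 kmol/h.
N₂ fed = 900.2 × 79/21 = 3387 kmol/h.
Fuel reacted = 0.705 × 196 → ξ = 138.2 kmol/h.
Outlet (n = n₀ + ν ξ):
  C₂H₄: 196 − 1(138.2) = 57.82
  O₂: 900.2 − 3(138.2) = 485.7
  N₂: 3387 (inert)
  CO₂: 0 + 2(138.2) = 276.4
  H₂O: 0 + 2(138.2) = 276.4

486 kmol/h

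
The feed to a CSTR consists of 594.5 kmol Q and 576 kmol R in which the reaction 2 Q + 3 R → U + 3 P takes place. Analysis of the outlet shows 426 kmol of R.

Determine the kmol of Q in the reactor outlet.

For R: n = n₀ − 3ξ → 426 = 576 − 3ξ, giving ξ = 50 kmol.
Outlet amounts (n = n₀ + ν ξ):
  Q: 594.5 − 2(50) = 494.5
  R: 576 − 3(50) = 426
  U: 0 + 1(50) = 50
  P: 0 + 3(50) = 150

494 kmol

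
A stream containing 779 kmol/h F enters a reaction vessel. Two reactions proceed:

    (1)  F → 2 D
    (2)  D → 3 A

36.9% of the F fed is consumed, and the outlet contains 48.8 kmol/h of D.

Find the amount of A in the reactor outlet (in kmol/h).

Conversion of F: F consumed = 1ξ₁ = 0.369 × 779 → ξ₁ = 287.5 kmol/h.
D balance: n_D = 0 + 2ξ₁ − 1ξ₂ = 48.8 → ξ₂ = (2·287.5 − 48.8)/1 = 526.1 kmol/h.
Outlet amounts (n = n₀ + Σ ν·ξ):
  F: 779 − 1(287.5) = 491.5
  D: 0 + 2(287.5) − 1(526.1) = 48.8
  A: 0 + 3(526.1) = 1578

1580 kmol/h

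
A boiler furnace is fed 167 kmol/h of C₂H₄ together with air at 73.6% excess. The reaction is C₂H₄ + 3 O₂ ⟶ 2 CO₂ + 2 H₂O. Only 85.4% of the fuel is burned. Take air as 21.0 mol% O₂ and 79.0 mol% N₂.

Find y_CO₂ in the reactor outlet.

0.0662

Stoichiometric O₂ = 3 × 167 = 501 kmol/h; O₂ fed = 501 × 1.736 = 869.7 kmol/h.
N₂ fed = 869.7 × 79/21 = 3272 kmol/h.
Fuel reacted = 0.854 × 167 → ξ = 142.6 kmol/h.
Outlet (n = n₀ + ν ξ):
  C₂H₄: 167 − 1(142.6) = 24.38
  O₂: 869.7 − 3(142.6) = 441.9
  N₂: 3272 (inert)
  CO₂: 0 + 2(142.6) = 285.2
  H₂O: 0 + 2(142.6) = 285.2
Total out = 4309 kmol/h; y_CO₂ = 285.2 / 4309 = 0.0662.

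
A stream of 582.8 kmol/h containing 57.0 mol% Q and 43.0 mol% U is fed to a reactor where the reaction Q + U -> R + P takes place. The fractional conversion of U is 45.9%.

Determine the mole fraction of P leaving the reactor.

0.197

U reacted = 0.459 × 250.6 = 115 kmol/h; ν_U = −1, so ξ = 115/1 = 115 kmol/h.
Outlet amounts (n = n₀ + ν ξ):
  Q: 332.2 − 1(115) = 217.2
  U: 250.6 − 1(115) = 135.6
  R: 0 + 1(115) = 115
  P: 0 + 1(115) = 115
Total out = 582.8 kmol/h; y_P = 115 / 582.8 = 0.1974.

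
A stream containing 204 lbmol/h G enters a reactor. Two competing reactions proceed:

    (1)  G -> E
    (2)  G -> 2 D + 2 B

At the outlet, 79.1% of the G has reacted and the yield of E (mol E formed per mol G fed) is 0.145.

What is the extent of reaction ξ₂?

Yield of E: 1ξ₁ / 204 = 0.145 → ξ₁ = 29.58 lbmol/h.
Conversion of G: 1ξ₁ + 1ξ₂ = 0.791 × 204 = 161.4 → ξ₂ = 131.8 lbmol/h.
Outlet amounts (n = n₀ + Σ ν·ξ):
  G: 204 − 1(29.58) − 1(131.8) = 42.64
  E: 0 + 1(29.58) = 29.58
  D: 0 + 2(131.8) = 263.6
  B: 0 + 2(131.8) = 263.6

ξ₂ = 132 lbmol/h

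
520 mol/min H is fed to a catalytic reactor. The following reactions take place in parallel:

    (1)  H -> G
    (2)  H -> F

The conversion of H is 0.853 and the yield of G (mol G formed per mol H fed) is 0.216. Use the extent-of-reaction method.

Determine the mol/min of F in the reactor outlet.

331 mol/min

Yield of G: 1ξ₁ / 520 = 0.216 → ξ₁ = 112.3 mol/min.
Conversion of H: 1ξ₁ + 1ξ₂ = 0.853 × 520 = 443.6 → ξ₂ = 331.2 mol/min.
Outlet amounts (n = n₀ + Σ ν·ξ):
  H: 520 − 1(112.3) − 1(331.2) = 76.44
  G: 0 + 1(112.3) = 112.3
  F: 0 + 1(331.2) = 331.2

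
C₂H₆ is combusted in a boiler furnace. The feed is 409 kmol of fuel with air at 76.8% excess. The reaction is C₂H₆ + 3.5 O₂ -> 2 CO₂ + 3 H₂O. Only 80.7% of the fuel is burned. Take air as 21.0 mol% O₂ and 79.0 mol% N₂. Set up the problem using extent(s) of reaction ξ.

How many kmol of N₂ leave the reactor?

Stoichiometric O₂ = 3.5 × 409 = 1432 kmol; O₂ fed = 1432 × 1.768 = 2531 kmol.
N₂ fed = 2531 × 79/21 = 9521 kmol.
Fuel reacted = 0.807 × 409 → ξ = 330.1 kmol.
Outlet (n = n₀ + ν ξ):
  C₂H₆: 409 − 1(330.1) = 78.94
  O₂: 2531 − 3.5(330.1) = 1376
  N₂: 9521 (inert)
  CO₂: 0 + 2(330.1) = 660.1
  H₂O: 0 + 3(330.1) = 990.2

9520 kmol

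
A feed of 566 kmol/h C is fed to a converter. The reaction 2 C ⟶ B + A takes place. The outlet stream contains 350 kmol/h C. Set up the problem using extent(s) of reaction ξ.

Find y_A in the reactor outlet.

For C: n = n₀ − 2ξ → 350 = 566 − 2ξ, giving ξ = 108 kmol/h.
Outlet amounts (n = n₀ + ν ξ):
  C: 566 − 2(108) = 350
  B: 0 + 1(108) = 108
  A: 0 + 1(108) = 108
Total out = 566 kmol/h; y_A = 108 / 566 = 0.1908.

0.191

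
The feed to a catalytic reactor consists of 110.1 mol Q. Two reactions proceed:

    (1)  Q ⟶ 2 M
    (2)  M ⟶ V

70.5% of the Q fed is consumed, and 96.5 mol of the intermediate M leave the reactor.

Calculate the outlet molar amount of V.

58.7 mol

Conversion of Q: Q consumed = 1ξ₁ = 0.705 × 110.1 → ξ₁ = 77.62 mol.
M balance: n_M = 0 + 2ξ₁ − 1ξ₂ = 96.5 → ξ₂ = (2·77.62 − 96.5)/1 = 58.74 mol.
Outlet amounts (n = n₀ + Σ ν·ξ):
  Q: 110.1 − 1(77.62) = 32.48
  M: 0 + 2(77.62) − 1(58.74) = 96.5
  V: 0 + 1(58.74) = 58.74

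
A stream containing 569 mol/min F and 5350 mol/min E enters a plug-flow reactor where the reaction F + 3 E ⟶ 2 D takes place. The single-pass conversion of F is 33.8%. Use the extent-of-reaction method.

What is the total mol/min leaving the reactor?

5530 mol/min

F reacted = 0.338 × 569 = 192.3 mol/min; ν_F = −1, so ξ = 192.3/1 = 192.3 mol/min.
Outlet amounts (n = n₀ + ν ξ):
  F: 569 − 1(192.3) = 376.7
  E: 5350 − 3(192.3) = 4773
  D: 0 + 2(192.3) = 384.6
Total out = 376.7 + 4773 + 384.6 = 5534 mol/min.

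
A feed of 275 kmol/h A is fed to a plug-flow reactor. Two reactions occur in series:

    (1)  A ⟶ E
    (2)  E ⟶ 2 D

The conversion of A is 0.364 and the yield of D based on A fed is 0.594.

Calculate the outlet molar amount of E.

Conversion of A: A consumed = 1ξ₁ = 0.364 × 275 → ξ₁ = 100.1 kmol/h.
Yield of D: 2ξ₂ / 275 = 0.594 → ξ₂ = 81.67 kmol/h.
Outlet amounts (n = n₀ + Σ ν·ξ):
  A: 275 − 1(100.1) = 174.9
  E: 0 + 1(100.1) − 1(81.67) = 18.42
  D: 0 + 2(81.67) = 163.3

18.4 kmol/h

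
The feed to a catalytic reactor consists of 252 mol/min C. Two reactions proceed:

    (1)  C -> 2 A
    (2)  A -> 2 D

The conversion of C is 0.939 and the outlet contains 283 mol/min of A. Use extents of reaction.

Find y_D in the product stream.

0.56

Conversion of C: C consumed = 1ξ₁ = 0.939 × 252 → ξ₁ = 236.6 mol/min.
A balance: n_A = 0 + 2ξ₁ − 1ξ₂ = 283 → ξ₂ = (2·236.6 − 283)/1 = 190.3 mol/min.
Outlet amounts (n = n₀ + Σ ν·ξ):
  C: 252 − 1(236.6) = 15.37
  A: 0 + 2(236.6) − 1(190.3) = 283
  D: 0 + 2(190.3) = 380.5
Total out = 678.9 mol/min; y_D = 380.5 / 678.9 = 0.5605.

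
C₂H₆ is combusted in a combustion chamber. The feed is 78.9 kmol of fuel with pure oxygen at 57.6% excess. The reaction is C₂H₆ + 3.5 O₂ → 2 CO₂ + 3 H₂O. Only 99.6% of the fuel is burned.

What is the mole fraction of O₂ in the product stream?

0.289

Stoichiometric O₂ = 3.5 × 78.9 = 276.2 kmol; O₂ fed = 276.2 × 1.576 = 435.2 kmol.
Fuel reacted = 0.996 × 78.9 → ξ = 78.58 kmol.
Outlet (n = n₀ + ν ξ):
  C₂H₆: 78.9 − 1(78.58) = 0.3156
  O₂: 435.2 − 3.5(78.58) = 160.2
  CO₂: 0 + 2(78.58) = 157.2
  H₂O: 0 + 3(78.58) = 235.8
Total out = 553.4 kmol; y_O₂ = 160.2 / 553.4 = 0.2894.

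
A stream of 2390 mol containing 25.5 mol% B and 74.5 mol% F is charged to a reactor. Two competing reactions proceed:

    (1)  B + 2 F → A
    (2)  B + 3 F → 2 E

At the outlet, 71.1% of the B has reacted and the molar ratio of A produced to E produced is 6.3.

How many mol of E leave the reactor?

63.7 mol

Conversion of B: B consumed = 0.711 × 609.5 = 433.3 mol = 1ξ₁ + 1ξ₂.
Selectivity: 1ξ₁ / (2ξ₂) = 6.3 → ξ₁ = 12.6 ξ₂.
Substitute: (1·12.6 + 1) ξ₂ = 433.3 → ξ₂ = 31.86 mol, ξ₁ = 401.5 mol.
Outlet amounts (n = n₀ + Σ ν·ξ):
  B: 609.5 − 1(401.5) − 1(31.86) = 176.1
  F: 1781 − 2(401.5) − 3(31.86) = 882.1
  A: 0 + 1(401.5) = 401.5
  E: 0 + 2(31.86) = 63.72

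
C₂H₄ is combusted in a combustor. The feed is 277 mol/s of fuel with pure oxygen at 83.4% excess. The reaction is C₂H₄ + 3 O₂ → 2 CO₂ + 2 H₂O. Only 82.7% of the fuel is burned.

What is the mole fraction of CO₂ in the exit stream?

Stoichiometric O₂ = 3 × 277 = 831 mol/s; O₂ fed = 831 × 1.834 = 1524 mol/s.
Fuel reacted = 0.827 × 277 → ξ = 229.1 mol/s.
Outlet (n = n₀ + ν ξ):
  C₂H₄: 277 − 1(229.1) = 47.92
  O₂: 1524 − 3(229.1) = 836.8
  CO₂: 0 + 2(229.1) = 458.2
  H₂O: 0 + 2(229.1) = 458.2
Total out = 1801 mol/s; y_CO₂ = 458.2 / 1801 = 0.2544.

0.254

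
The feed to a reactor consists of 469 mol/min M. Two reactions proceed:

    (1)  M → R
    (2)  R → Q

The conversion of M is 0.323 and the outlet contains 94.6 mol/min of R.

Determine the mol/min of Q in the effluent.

56.9 mol/min

Conversion of M: M consumed = 1ξ₁ = 0.323 × 469 → ξ₁ = 151.5 mol/min.
R balance: n_R = 0 + 1ξ₁ − 1ξ₂ = 94.6 → ξ₂ = (1·151.5 − 94.6)/1 = 56.89 mol/min.
Outlet amounts (n = n₀ + Σ ν·ξ):
  M: 469 − 1(151.5) = 317.5
  R: 0 + 1(151.5) − 1(56.89) = 94.6
  Q: 0 + 1(56.89) = 56.89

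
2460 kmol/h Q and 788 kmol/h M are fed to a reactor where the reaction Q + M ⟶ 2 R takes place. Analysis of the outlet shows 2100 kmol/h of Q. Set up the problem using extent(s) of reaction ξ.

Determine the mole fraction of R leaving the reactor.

For Q: n = n₀ − 1ξ → 2100 = 2460 − 1ξ, giving ξ = 360 kmol/h.
Outlet amounts (n = n₀ + ν ξ):
  Q: 2460 − 1(360) = 2100
  M: 788 − 1(360) = 428
  R: 0 + 2(360) = 720
Total out = 3248 kmol/h; y_R = 720 / 3248 = 0.2217.

0.222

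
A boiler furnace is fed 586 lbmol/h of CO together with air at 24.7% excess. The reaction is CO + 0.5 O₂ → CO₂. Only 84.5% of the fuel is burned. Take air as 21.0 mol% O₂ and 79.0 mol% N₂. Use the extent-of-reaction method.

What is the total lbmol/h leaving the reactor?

2080 lbmol/h

Stoichiometric O₂ = 0.5 × 586 = 293 lbmol/h; O₂ fed = 293 × 1.247 = 365.4 lbmol/h.
N₂ fed = 365.4 × 79/21 = 1374 lbmol/h.
Fuel reacted = 0.845 × 586 → ξ = 495.2 lbmol/h.
Outlet (n = n₀ + ν ξ):
  CO: 586 − 1(495.2) = 90.83
  O₂: 365.4 − 0.5(495.2) = 117.8
  N₂: 1374 (inert)
  CO₂: 0 + 1(495.2) = 495.2
Total out = 90.83 + 117.8 + 1374 + 495.2 = 2078 lbmol/h.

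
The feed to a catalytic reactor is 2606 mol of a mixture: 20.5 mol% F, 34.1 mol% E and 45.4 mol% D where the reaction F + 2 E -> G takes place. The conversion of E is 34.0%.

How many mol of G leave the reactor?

E reacted = 0.34 × 888.6 = 302.1 mol; ν_E = −2, so ξ = 302.1/2 = 151.1 mol.
Outlet amounts (n = n₀ + ν ξ):
  F: 534.2 − 1(151.1) = 383.2
  E: 888.6 − 2(151.1) = 586.5
  G: 0 + 1(151.1) = 151.1
  D: 1183 (inert)

151 mol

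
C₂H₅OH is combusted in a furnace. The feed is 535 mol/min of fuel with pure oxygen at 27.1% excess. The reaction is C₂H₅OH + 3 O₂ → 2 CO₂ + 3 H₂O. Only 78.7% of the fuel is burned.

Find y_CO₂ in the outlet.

Stoichiometric O₂ = 3 × 535 = 1605 mol/min; O₂ fed = 1605 × 1.271 = 2040 mol/min.
Fuel reacted = 0.787 × 535 → ξ = 421 mol/min.
Outlet (n = n₀ + ν ξ):
  C₂H₅OH: 535 − 1(421) = 114
  O₂: 2040 − 3(421) = 776.8
  CO₂: 0 + 2(421) = 842.1
  H₂O: 0 + 3(421) = 1263
Total out = 2996 mol/min; y_CO₂ = 842.1 / 2996 = 0.2811.

0.281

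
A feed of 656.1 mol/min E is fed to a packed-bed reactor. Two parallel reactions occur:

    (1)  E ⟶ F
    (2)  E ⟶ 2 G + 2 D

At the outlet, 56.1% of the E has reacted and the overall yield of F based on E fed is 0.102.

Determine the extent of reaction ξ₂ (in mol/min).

ξ₂ = 301 mol/min

Yield of F: 1ξ₁ / 656.1 = 0.102 → ξ₁ = 66.92 mol/min.
Conversion of E: 1ξ₁ + 1ξ₂ = 0.561 × 656.1 = 368.1 → ξ₂ = 301.1 mol/min.
Outlet amounts (n = n₀ + Σ ν·ξ):
  E: 656.1 − 1(66.92) − 1(301.1) = 288
  F: 0 + 1(66.92) = 66.92
  G: 0 + 2(301.1) = 602.3
  D: 0 + 2(301.1) = 602.3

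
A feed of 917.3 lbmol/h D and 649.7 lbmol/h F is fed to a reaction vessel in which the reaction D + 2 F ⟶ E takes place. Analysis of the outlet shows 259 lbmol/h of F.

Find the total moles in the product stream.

For F: n = n₀ − 2ξ → 259 = 649.7 − 2ξ, giving ξ = 195.4 lbmol/h.
Outlet amounts (n = n₀ + ν ξ):
  D: 917.3 − 1(195.4) = 721.9
  F: 649.7 − 2(195.4) = 259
  E: 0 + 1(195.4) = 195.4
Total out = 721.9 + 259 + 195.4 = 1176 lbmol/h.

1180 lbmol/h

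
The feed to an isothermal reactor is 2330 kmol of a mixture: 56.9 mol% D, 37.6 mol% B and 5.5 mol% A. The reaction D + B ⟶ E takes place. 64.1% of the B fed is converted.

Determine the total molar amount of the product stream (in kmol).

B reacted = 0.641 × 876.1 = 561.6 kmol; ν_B = −1, so ξ = 561.6/1 = 561.6 kmol.
Outlet amounts (n = n₀ + ν ξ):
  D: 1326 − 1(561.6) = 764.2
  B: 876.1 − 1(561.6) = 314.5
  E: 0 + 1(561.6) = 561.6
  A: 128.2 (inert)
Total out = 764.2 + 314.5 + 561.6 + 128.2 = 1768 kmol.

1770 kmol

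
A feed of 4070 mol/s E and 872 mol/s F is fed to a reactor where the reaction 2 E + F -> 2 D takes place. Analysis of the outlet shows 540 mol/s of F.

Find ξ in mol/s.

ξ = 332 mol/s

For F: n = n₀ − 1ξ → 540 = 872 − 1ξ, giving ξ = 332 mol/s.
Outlet amounts (n = n₀ + ν ξ):
  E: 4070 − 2(332) = 3406
  F: 872 − 1(332) = 540
  D: 0 + 2(332) = 664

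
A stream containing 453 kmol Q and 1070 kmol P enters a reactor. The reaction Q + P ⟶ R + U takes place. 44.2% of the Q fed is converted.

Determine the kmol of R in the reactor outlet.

200 kmol

Q reacted = 0.442 × 453 = 200.2 kmol; ν_Q = −1, so ξ = 200.2/1 = 200.2 kmol.
Outlet amounts (n = n₀ + ν ξ):
  Q: 453 − 1(200.2) = 252.8
  P: 1070 − 1(200.2) = 869.8
  R: 0 + 1(200.2) = 200.2
  U: 0 + 1(200.2) = 200.2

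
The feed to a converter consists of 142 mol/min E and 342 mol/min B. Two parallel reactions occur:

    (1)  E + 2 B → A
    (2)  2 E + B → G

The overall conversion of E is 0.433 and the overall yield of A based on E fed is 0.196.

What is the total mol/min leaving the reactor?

395 mol/min

Yield of A: 1ξ₁ / 142 = 0.196 → ξ₁ = 27.83 mol/min.
Conversion of E: 1ξ₁ + 2ξ₂ = 0.433 × 142 = 61.49 → ξ₂ = 16.83 mol/min.
Outlet amounts (n = n₀ + Σ ν·ξ):
  E: 142 − 1(27.83) − 2(16.83) = 80.51
  B: 342 − 2(27.83) − 1(16.83) = 269.5
  A: 0 + 1(27.83) = 27.83
  G: 0 + 1(16.83) = 16.83
Total out = 80.51 + 269.5 + 27.83 + 16.83 = 394.7 mol/min.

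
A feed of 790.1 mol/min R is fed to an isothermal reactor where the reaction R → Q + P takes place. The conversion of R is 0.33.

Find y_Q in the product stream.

0.248

R reacted = 0.33 × 790.1 = 260.7 mol/min; ν_R = −1, so ξ = 260.7/1 = 260.7 mol/min.
Outlet amounts (n = n₀ + ν ξ):
  R: 790.1 − 1(260.7) = 529.4
  Q: 0 + 1(260.7) = 260.7
  P: 0 + 1(260.7) = 260.7
Total out = 1051 mol/min; y_Q = 260.7 / 1051 = 0.2481.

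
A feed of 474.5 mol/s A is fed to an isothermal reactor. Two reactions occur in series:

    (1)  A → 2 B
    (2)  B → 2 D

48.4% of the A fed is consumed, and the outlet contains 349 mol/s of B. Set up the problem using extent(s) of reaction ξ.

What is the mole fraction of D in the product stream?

0.271

Conversion of A: A consumed = 1ξ₁ = 0.484 × 474.5 → ξ₁ = 229.7 mol/s.
B balance: n_B = 0 + 2ξ₁ − 1ξ₂ = 349 → ξ₂ = (2·229.7 − 349)/1 = 110.3 mol/s.
Outlet amounts (n = n₀ + Σ ν·ξ):
  A: 474.5 − 1(229.7) = 244.8
  B: 0 + 2(229.7) − 1(110.3) = 349
  D: 0 + 2(110.3) = 220.6
Total out = 814.5 mol/s; y_D = 220.6 / 814.5 = 0.2709.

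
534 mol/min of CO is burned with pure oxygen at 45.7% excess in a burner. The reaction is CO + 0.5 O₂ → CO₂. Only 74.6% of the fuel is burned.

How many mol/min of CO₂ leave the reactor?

398 mol/min

Stoichiometric O₂ = 0.5 × 534 = 267 mol/min; O₂ fed = 267 × 1.457 = 389 mol/min.
Fuel reacted = 0.746 × 534 → ξ = 398.4 mol/min.
Outlet (n = n₀ + ν ξ):
  CO: 534 − 1(398.4) = 135.6
  O₂: 389 − 0.5(398.4) = 189.8
  CO₂: 0 + 1(398.4) = 398.4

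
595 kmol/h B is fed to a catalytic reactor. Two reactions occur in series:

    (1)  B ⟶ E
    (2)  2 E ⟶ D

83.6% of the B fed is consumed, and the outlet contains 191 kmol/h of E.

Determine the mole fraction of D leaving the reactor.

Conversion of B: B consumed = 1ξ₁ = 0.836 × 595 → ξ₁ = 497.4 kmol/h.
E balance: n_E = 0 + 1ξ₁ − 2ξ₂ = 191 → ξ₂ = (1·497.4 − 191)/2 = 153.2 kmol/h.
Outlet amounts (n = n₀ + Σ ν·ξ):
  B: 595 − 1(497.4) = 97.58
  E: 0 + 1(497.4) − 2(153.2) = 191
  D: 0 + 1(153.2) = 153.2
Total out = 441.8 kmol/h; y_D = 153.2 / 441.8 = 0.3468.

0.347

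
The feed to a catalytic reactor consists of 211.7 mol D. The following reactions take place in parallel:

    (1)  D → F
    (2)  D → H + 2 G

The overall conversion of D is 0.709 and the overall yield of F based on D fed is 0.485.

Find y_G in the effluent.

0.309

Yield of F: 1ξ₁ / 211.7 = 0.485 → ξ₁ = 102.7 mol.
Conversion of D: 1ξ₁ + 1ξ₂ = 0.709 × 211.7 = 150.1 → ξ₂ = 47.42 mol.
Outlet amounts (n = n₀ + Σ ν·ξ):
  D: 211.7 − 1(102.7) − 1(47.42) = 61.6
  F: 0 + 1(102.7) = 102.7
  H: 0 + 1(47.42) = 47.42
  G: 0 + 2(47.42) = 94.84
Total out = 306.5 mol; y_G = 94.84 / 306.5 = 0.3094.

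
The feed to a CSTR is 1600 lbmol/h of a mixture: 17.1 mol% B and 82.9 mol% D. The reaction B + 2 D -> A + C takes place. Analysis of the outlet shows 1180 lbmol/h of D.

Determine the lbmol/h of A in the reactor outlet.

73.2 lbmol/h

For D: n = n₀ − 2ξ → 1180 = 1326 − 2ξ, giving ξ = 73.2 lbmol/h.
Outlet amounts (n = n₀ + ν ξ):
  B: 273.6 − 1(73.2) = 200.4
  D: 1326 − 2(73.2) = 1180
  A: 0 + 1(73.2) = 73.2
  C: 0 + 1(73.2) = 73.2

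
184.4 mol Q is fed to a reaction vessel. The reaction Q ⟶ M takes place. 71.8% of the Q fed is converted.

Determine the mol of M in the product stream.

132 mol

Q reacted = 0.718 × 184.4 = 132.4 mol; ν_Q = −1, so ξ = 132.4/1 = 132.4 mol.
Outlet amounts (n = n₀ + ν ξ):
  Q: 184.4 − 1(132.4) = 52
  M: 0 + 1(132.4) = 132.4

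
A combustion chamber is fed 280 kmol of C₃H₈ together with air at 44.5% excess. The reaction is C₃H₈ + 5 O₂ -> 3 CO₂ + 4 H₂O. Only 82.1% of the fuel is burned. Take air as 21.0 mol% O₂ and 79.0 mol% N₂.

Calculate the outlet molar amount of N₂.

Stoichiometric O₂ = 5 × 280 = 1400 kmol; O₂ fed = 1400 × 1.445 = 2023 kmol.
N₂ fed = 2023 × 79/21 = 7610 kmol.
Fuel reacted = 0.821 × 280 → ξ = 229.9 kmol.
Outlet (n = n₀ + ν ξ):
  C₃H₈: 280 − 1(229.9) = 50.12
  O₂: 2023 − 5(229.9) = 873.6
  N₂: 7610 (inert)
  CO₂: 0 + 3(229.9) = 689.6
  H₂O: 0 + 4(229.9) = 919.5

7610 kmol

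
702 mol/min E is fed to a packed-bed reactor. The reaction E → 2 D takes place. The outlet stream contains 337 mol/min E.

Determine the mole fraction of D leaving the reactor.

0.684

For E: n = n₀ − 1ξ → 337 = 702 − 1ξ, giving ξ = 365 mol/min.
Outlet amounts (n = n₀ + ν ξ):
  E: 702 − 1(365) = 337
  D: 0 + 2(365) = 730
Total out = 1067 mol/min; y_D = 730 / 1067 = 0.6842.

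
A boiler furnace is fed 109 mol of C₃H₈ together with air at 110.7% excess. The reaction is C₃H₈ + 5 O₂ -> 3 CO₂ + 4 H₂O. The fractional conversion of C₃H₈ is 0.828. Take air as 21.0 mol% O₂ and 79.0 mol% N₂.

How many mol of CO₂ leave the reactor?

271 mol

Stoichiometric O₂ = 5 × 109 = 545 mol; O₂ fed = 545 × 2.107 = 1148 mol.
N₂ fed = 1148 × 79/21 = 4320 mol.
Fuel reacted = 0.828 × 109 → ξ = 90.25 mol.
Outlet (n = n₀ + ν ξ):
  C₃H₈: 109 − 1(90.25) = 18.75
  O₂: 1148 − 5(90.25) = 697.1
  N₂: 4320 (inert)
  CO₂: 0 + 3(90.25) = 270.8
  H₂O: 0 + 4(90.25) = 361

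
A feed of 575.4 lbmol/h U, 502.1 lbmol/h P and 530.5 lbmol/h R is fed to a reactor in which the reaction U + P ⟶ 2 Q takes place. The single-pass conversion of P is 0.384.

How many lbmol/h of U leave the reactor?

P reacted = 0.384 × 502.1 = 192.8 lbmol/h; ν_P = −1, so ξ = 192.8/1 = 192.8 lbmol/h.
Outlet amounts (n = n₀ + ν ξ):
  U: 575.4 − 1(192.8) = 382.6
  P: 502.1 − 1(192.8) = 309.3
  Q: 0 + 2(192.8) = 385.6
  R: 530.5 (inert)

383 lbmol/h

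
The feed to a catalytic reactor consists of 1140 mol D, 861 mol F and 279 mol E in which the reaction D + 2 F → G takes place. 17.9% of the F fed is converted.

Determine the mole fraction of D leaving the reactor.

F reacted = 0.179 × 861 = 154.1 mol; ν_F = −2, so ξ = 154.1/2 = 77.06 mol.
Outlet amounts (n = n₀ + ν ξ):
  D: 1140 − 1(77.06) = 1063
  F: 861 − 2(77.06) = 706.9
  G: 0 + 1(77.06) = 77.06
  E: 279 (inert)
Total out = 2126 mol; y_D = 1063 / 2126 = 0.5.

0.5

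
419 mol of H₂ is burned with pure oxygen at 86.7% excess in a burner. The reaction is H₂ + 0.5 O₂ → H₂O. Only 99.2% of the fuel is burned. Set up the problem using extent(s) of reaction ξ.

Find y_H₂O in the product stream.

0.69

Stoichiometric O₂ = 0.5 × 419 = 209.5 mol; O₂ fed = 209.5 × 1.867 = 391.1 mol.
Fuel reacted = 0.992 × 419 → ξ = 415.6 mol.
Outlet (n = n₀ + ν ξ):
  H₂: 419 − 1(415.6) = 3.352
  O₂: 391.1 − 0.5(415.6) = 183.3
  H₂O: 0 + 1(415.6) = 415.6
Total out = 602.3 mol; y_H₂O = 415.6 / 602.3 = 0.6901.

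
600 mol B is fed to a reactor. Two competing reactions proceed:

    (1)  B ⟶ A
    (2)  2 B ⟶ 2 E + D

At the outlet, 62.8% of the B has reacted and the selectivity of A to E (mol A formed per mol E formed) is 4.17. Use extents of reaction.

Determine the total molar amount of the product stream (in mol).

636 mol

Conversion of B: B consumed = 0.628 × 600 = 376.8 mol = 1ξ₁ + 2ξ₂.
Selectivity: 1ξ₁ / (2ξ₂) = 4.17 → ξ₁ = 8.34 ξ₂.
Substitute: (1·8.34 + 2) ξ₂ = 376.8 → ξ₂ = 36.44 mol, ξ₁ = 303.9 mol.
Outlet amounts (n = n₀ + Σ ν·ξ):
  B: 600 − 1(303.9) − 2(36.44) = 223.2
  A: 0 + 1(303.9) = 303.9
  E: 0 + 2(36.44) = 72.88
  D: 0 + 1(36.44) = 36.44
Total out = 223.2 + 303.9 + 72.88 + 36.44 = 636.4 mol.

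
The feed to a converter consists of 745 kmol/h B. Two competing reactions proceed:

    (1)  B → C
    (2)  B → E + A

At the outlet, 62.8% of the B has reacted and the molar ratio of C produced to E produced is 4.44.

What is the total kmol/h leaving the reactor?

831 kmol/h

Conversion of B: B consumed = 0.628 × 745 = 467.9 kmol/h = 1ξ₁ + 1ξ₂.
Selectivity: 1ξ₁ / (1ξ₂) = 4.44 → ξ₁ = 4.44 ξ₂.
Substitute: (1·4.44 + 1) ξ₂ = 467.9 → ξ₂ = 86 kmol/h, ξ₁ = 381.9 kmol/h.
Outlet amounts (n = n₀ + Σ ν·ξ):
  B: 745 − 1(381.9) − 1(86) = 277.1
  C: 0 + 1(381.9) = 381.9
  E: 0 + 1(86) = 86
  A: 0 + 1(86) = 86
Total out = 277.1 + 381.9 + 86 + 86 = 831 kmol/h.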